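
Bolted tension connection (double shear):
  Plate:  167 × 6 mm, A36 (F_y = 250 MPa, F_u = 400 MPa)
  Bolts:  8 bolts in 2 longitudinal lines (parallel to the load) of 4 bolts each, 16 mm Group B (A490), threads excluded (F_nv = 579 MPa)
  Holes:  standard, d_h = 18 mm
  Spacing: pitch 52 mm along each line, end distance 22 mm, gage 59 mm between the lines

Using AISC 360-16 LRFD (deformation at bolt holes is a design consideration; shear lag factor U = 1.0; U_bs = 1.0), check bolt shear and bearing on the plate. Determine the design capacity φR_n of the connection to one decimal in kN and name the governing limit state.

Bolt shear: A_b = π(16)²/4 = 201.06 mm². φR_n = 0.75 × 579 × 201.06 × 8 × 2 = 1397.0 kN.
Bearing (6 mm plate, F_u = 400 MPa): end bolts L_c = 22 − 18/2 = 13, R_n = min(1.2×13×6×400, 2.4×16×6×400) = 37.44 kN/bolt; interior L_c = 52 − 18 = 34, R_n = 92.16 kN/bolt. φR_n = 0.75 × (2×37.44 + 6×92.16) = 470.9 kN.
Governing: min(1397.0, 470.9) = 470.9 kN → bearing.

470.9 kN (bearing governs)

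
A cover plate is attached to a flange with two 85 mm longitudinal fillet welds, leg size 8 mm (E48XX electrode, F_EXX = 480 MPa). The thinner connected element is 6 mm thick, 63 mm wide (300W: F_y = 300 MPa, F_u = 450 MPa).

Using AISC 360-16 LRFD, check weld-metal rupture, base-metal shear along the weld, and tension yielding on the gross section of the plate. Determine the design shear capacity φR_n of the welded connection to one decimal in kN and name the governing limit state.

102.1 kN (gross-section yield governs)

Weld metal: throat = 0.707×8 = 5.656 mm, L = 2×85 = 170 mm. φR_n = 0.75 × 0.6 × 480 × 5.656 × 170 = 207.7 kN.
Base metal shear (6 mm plate): yield φR_n = 1.0×0.6×300×6×170 = 183.6 kN; rupture φR_n = 0.75×0.6×450×6×170 = 206.6 kN; take 183.6 kN (yield).
Tension yield (gross): A_g = 63×6 = 378 mm². φR_n = 0.90 × 300 × 378 = 102.1 kN.
Governing: min(207.7, 183.6, 102.1) = 102.1 kN → gross-section yield.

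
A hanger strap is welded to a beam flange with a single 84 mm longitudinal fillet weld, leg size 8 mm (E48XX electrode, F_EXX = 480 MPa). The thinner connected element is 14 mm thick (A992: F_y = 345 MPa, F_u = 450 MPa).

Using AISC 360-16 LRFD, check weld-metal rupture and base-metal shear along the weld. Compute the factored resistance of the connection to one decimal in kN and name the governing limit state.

102.6 kN (weld metal governs)

Weld metal: throat = 0.707×8 = 5.656 mm, L = 84 mm. φR_n = 0.75 × 0.6 × 480 × 5.656 × 84 = 102.6 kN.
Base metal shear (14 mm plate): yield φR_n = 1.0×0.6×345×14×84 = 243.4 kN; rupture φR_n = 0.75×0.6×450×14×84 = 238.1 kN; take 238.1 kN (rupture).
Governing: min(102.6, 238.1) = 102.6 kN → weld metal.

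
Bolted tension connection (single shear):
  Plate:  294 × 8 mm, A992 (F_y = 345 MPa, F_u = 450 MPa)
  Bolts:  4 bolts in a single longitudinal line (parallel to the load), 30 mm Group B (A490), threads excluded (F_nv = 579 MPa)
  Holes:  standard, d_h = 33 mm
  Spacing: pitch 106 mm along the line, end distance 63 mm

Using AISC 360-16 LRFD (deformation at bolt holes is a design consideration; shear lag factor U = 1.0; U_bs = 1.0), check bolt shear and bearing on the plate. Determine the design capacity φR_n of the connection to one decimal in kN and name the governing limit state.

Bolt shear: A_b = π(30)²/4 = 706.86 mm². φR_n = 0.75 × 579 × 706.86 × 4 × 1 = 1227.8 kN.
Bearing (8 mm plate, F_u = 450 MPa): end bolts L_c = 63 − 33/2 = 46.5, R_n = min(1.2×46.5×8×450, 2.4×30×8×450) = 200.88 kN/bolt; interior L_c = 106 − 33 = 73, R_n = 259.2 kN/bolt. φR_n = 0.75 × (1×200.88 + 3×259.2) = 733.9 kN.
Governing: min(1227.8, 733.9) = 733.9 kN → bearing.

733.9 kN (bearing governs)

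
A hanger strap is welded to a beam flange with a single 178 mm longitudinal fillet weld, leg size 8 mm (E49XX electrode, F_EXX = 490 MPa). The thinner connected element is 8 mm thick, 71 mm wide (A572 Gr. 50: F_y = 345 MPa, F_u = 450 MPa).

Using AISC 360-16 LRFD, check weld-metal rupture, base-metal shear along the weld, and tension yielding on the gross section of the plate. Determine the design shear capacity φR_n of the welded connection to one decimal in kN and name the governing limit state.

176.4 kN (gross-section yield governs)

Weld metal: throat = 0.707×8 = 5.656 mm, L = 178 mm. φR_n = 0.75 × 0.6 × 490 × 5.656 × 178 = 222.0 kN.
Base metal shear (8 mm plate): yield φR_n = 1.0×0.6×345×8×178 = 294.8 kN; rupture φR_n = 0.75×0.6×450×8×178 = 288.4 kN; take 288.4 kN (rupture).
Tension yield (gross): A_g = 71×8 = 568 mm². φR_n = 0.90 × 345 × 568 = 176.4 kN.
Governing: min(222.0, 288.4, 176.4) = 176.4 kN → gross-section yield.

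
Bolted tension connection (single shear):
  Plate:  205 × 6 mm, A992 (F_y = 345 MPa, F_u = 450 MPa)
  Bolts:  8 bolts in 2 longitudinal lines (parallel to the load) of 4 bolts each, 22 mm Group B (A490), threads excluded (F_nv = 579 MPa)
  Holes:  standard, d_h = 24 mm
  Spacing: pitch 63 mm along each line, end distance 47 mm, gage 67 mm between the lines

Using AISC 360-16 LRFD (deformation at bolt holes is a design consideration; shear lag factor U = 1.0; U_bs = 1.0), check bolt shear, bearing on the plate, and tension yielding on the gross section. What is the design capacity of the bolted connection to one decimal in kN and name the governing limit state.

381.9 kN (gross-section yield governs)

Bolt shear: A_b = π(22)²/4 = 380.13 mm². φR_n = 0.75 × 579 × 380.13 × 8 × 1 = 1320.6 kN.
Bearing (6 mm plate, F_u = 450 MPa): end bolts L_c = 47 − 24/2 = 35, R_n = min(1.2×35×6×450, 2.4×22×6×450) = 113.4 kN/bolt; interior L_c = 63 − 24 = 39, R_n = 126.36 kN/bolt. φR_n = 0.75 × (2×113.4 + 6×126.36) = 738.7 kN.
Tension yield (gross): A_g = 205×6 = 1230 mm². φR_n = 0.90 × 345 × 1230 = 381.9 kN.
Governing: min(1320.6, 738.7, 381.9) = 381.9 kN → gross-section yield.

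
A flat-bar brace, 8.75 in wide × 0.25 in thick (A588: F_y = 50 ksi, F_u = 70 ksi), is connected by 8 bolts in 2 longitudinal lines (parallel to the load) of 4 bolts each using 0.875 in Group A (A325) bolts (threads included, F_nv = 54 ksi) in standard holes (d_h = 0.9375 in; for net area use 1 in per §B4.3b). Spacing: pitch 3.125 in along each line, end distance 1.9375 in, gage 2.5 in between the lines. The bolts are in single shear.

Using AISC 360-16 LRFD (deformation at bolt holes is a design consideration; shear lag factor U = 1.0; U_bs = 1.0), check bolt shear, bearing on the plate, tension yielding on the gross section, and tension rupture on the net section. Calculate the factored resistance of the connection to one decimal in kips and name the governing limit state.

88.6 kips (net-section rupture governs)

Bolt shear: A_b = π(0.875)²/4 = 0.60132 in². φR_n = 0.75 × 54 × 0.60132 × 8 × 1 = 194.8 kips.
Bearing (0.25 in plate, F_u = 70 ksi): end bolts L_c = 1.9375 − 0.9375/2 = 1.46875, R_n = min(1.2×1.46875×0.25×70, 2.4×0.875×0.25×70) = 30.844 kips/bolt; interior L_c = 3.125 − 0.9375 = 2.1875, R_n = 36.75 kips/bolt. φR_n = 0.75 × (2×30.844 + 6×36.75) = 211.6 kips.
Tension yield (gross): A_g = 8.75×0.25 = 2.1875 in². φR_n = 0.90 × 50 × 2.1875 = 98.4 kips.
Tension rupture (net): A_n = (8.75 − 2×1)×0.25 = 1.6875 in² (U = 1.0, A_e = A_n). φR_n = 0.75 × 70 × 1.6875 = 88.6 kips.
Governing: min(194.8, 211.6, 98.4, 88.6) = 88.6 kips → net-section rupture.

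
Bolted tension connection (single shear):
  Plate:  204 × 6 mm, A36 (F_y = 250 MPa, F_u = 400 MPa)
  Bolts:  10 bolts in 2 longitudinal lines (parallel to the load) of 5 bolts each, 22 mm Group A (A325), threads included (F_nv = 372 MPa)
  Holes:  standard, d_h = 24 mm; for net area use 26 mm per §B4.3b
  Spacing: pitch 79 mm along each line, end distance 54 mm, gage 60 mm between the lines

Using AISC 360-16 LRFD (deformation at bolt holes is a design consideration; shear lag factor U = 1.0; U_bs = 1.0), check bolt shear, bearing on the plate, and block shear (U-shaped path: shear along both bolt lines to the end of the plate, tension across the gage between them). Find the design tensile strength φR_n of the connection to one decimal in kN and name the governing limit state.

560.7 kN (block shear governs)

Bolt shear: A_b = π(22)²/4 = 380.13 mm². φR_n = 0.75 × 372 × 380.13 × 10 × 1 = 1060.6 kN.
Bearing (6 mm plate, F_u = 400 MPa): end bolts L_c = 54 − 24/2 = 42, R_n = min(1.2×42×6×400, 2.4×22×6×400) = 120.96 kN/bolt; interior L_c = 79 − 24 = 55, R_n = 126.72 kN/bolt. φR_n = 0.75 × (2×120.96 + 8×126.72) = 941.8 kN.
Block shear: shear path 2×[54+4×79] = 2×370 mm, A_gv = 4440, A_nv = 2×(370 − 4.5×26)×6 = 3036 mm²; tension across gage: (60 − 1×26)×6 = 204 mm². R_n = min(0.6×400×3036, 0.6×250×4440) + 1.0×400×204 = min(728.64, 666) + 81.6 = 747.6 kN. φR_n = 0.75 × 747.6 = 560.7 kN.
Governing: min(1060.6, 941.8, 560.7) = 560.7 kN → block shear.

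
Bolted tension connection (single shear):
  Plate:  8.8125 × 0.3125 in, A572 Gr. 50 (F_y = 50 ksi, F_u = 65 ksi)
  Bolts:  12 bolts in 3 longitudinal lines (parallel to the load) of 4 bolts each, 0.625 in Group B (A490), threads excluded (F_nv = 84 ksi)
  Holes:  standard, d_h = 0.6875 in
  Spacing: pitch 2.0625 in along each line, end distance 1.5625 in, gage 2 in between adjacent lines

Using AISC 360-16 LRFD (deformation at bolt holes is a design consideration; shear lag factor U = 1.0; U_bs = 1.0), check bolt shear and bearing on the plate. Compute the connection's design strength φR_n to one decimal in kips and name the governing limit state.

231.9 kips (bolt shear governs)

Bolt shear: A_b = π(0.625)²/4 = 0.3068 in². φR_n = 0.75 × 84 × 0.3068 × 12 × 1 = 231.9 kips.
Bearing (0.3125 in plate, F_u = 65 ksi): end bolts L_c = 1.5625 − 0.6875/2 = 1.21875, R_n = min(1.2×1.21875×0.3125×65, 2.4×0.625×0.3125×65) = 29.707 kips/bolt; interior L_c = 2.0625 − 0.6875 = 1.375, R_n = 30.469 kips/bolt. φR_n = 0.75 × (3×29.707 + 9×30.469) = 272.5 kips.
Governing: min(231.9, 272.5) = 231.9 kips → bolt shear.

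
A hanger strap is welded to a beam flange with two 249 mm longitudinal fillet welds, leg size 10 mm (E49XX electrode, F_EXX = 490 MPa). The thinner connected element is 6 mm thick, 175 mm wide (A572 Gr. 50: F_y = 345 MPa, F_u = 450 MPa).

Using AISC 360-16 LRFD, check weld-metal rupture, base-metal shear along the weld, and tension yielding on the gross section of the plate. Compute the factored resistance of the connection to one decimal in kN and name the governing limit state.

Weld metal: throat = 0.707×10 = 7.07 mm, L = 2×249 = 498 mm. φR_n = 0.75 × 0.6 × 490 × 7.07 × 498 = 776.3 kN.
Base metal shear (6 mm plate): yield φR_n = 1.0×0.6×345×6×498 = 618.5 kN; rupture φR_n = 0.75×0.6×450×6×498 = 605.1 kN; take 605.1 kN (rupture).
Tension yield (gross): A_g = 175×6 = 1050 mm². φR_n = 0.90 × 345 × 1050 = 326.0 kN.
Governing: min(776.3, 605.1, 326.0) = 326.0 kN → gross-section yield.

326.0 kN (gross-section yield governs)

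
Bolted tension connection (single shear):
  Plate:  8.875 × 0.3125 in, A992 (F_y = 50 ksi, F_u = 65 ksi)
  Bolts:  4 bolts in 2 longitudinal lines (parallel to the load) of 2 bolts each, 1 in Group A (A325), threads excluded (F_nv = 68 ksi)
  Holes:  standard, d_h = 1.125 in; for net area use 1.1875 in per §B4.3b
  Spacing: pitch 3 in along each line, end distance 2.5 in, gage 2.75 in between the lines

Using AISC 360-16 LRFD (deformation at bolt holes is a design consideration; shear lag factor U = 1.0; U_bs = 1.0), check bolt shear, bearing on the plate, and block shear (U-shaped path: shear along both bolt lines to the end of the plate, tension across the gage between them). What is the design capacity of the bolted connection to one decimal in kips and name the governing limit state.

Bolt shear: A_b = π(1)²/4 = 0.7854 in². φR_n = 0.75 × 68 × 0.7854 × 4 × 1 = 160.2 kips.
Bearing (0.3125 in plate, F_u = 65 ksi): end bolts L_c = 2.5 − 1.125/2 = 1.9375, R_n = min(1.2×1.9375×0.3125×65, 2.4×1×0.3125×65) = 47.227 kips/bolt; interior L_c = 3 − 1.125 = 1.875, R_n = 45.703 kips/bolt. φR_n = 0.75 × (2×47.227 + 2×45.703) = 139.4 kips.
Block shear: shear path 2×[2.5+1×3] = 2×5.5 in, A_gv = 3.4375, A_nv = 2×(5.5 − 1.5×1.1875)×0.3125 = 2.3242 in²; tension across gage: (2.75 − 1×1.1875)×0.3125 = 0.48828 in². R_n = min(0.6×65×2.3242, 0.6×50×3.4375) + 1.0×65×0.48828 = min(90.644, 103.13) + 31.738 = 122.38 kips. φR_n = 0.75 × 122.38 = 91.8 kips.
Governing: min(160.2, 139.4, 91.8) = 91.8 kips → block shear.

91.8 kips (block shear governs)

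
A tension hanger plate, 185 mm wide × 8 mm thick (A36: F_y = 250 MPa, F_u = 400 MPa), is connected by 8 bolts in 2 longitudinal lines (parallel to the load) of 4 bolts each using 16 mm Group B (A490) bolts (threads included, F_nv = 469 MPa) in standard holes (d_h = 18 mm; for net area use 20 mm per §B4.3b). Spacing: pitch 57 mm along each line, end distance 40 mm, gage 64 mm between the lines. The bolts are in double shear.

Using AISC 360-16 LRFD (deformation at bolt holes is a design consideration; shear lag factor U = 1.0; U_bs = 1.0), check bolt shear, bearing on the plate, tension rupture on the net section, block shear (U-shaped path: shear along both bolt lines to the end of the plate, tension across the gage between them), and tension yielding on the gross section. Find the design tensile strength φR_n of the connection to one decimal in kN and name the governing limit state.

Bolt shear: A_b = π(16)²/4 = 201.06 mm². φR_n = 0.75 × 469 × 201.06 × 8 × 2 = 1131.6 kN.
Bearing (8 mm plate, F_u = 400 MPa): end bolts L_c = 40 − 18/2 = 31, R_n = min(1.2×31×8×400, 2.4×16×8×400) = 119.04 kN/bolt; interior L_c = 57 − 18 = 39, R_n = 122.88 kN/bolt. φR_n = 0.75 × (2×119.04 + 6×122.88) = 731.5 kN.
Tension rupture (net): A_n = (185 − 2×20)×8 = 1160 mm² (U = 1.0, A_e = A_n). φR_n = 0.75 × 400 × 1160 = 348.0 kN.
Block shear: shear path 2×[40+3×57] = 2×211 mm, A_gv = 3376, A_nv = 2×(211 − 3.5×20)×8 = 2256 mm²; tension across gage: (64 − 1×20)×8 = 352 mm². R_n = min(0.6×400×2256, 0.6×250×3376) + 1.0×400×352 = min(541.44, 506.4) + 140.8 = 647.2 kN. φR_n = 0.75 × 647.2 = 485.4 kN.
Tension yield (gross): A_g = 185×8 = 1480 mm². φR_n = 0.90 × 250 × 1480 = 333.0 kN.
Governing: min(1131.6, 731.5, 348.0, 485.4, 333.0) = 333.0 kN → gross-section yield.

333.0 kN (gross-section yield governs)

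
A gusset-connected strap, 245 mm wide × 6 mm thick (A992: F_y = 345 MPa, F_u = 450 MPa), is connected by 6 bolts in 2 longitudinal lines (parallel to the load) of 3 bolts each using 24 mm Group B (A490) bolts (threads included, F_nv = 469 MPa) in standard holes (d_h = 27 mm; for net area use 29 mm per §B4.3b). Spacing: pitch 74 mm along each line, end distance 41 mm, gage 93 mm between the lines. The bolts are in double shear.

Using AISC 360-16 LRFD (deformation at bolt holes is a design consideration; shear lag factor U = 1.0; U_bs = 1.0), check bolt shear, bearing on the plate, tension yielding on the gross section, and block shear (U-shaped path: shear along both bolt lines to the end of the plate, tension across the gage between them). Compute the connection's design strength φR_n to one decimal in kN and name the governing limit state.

412.7 kN (block shear governs)

Bolt shear: A_b = π(24)²/4 = 452.39 mm². φR_n = 0.75 × 469 × 452.39 × 6 × 2 = 1909.5 kN.
Bearing (6 mm plate, F_u = 450 MPa): end bolts L_c = 41 − 27/2 = 27.5, R_n = min(1.2×27.5×6×450, 2.4×24×6×450) = 89.1 kN/bolt; interior L_c = 74 − 27 = 47, R_n = 152.28 kN/bolt. φR_n = 0.75 × (2×89.1 + 4×152.28) = 590.5 kN.
Tension yield (gross): A_g = 245×6 = 1470 mm². φR_n = 0.90 × 345 × 1470 = 456.4 kN.
Block shear: shear path 2×[41+2×74] = 2×189 mm, A_gv = 2268, A_nv = 2×(189 − 2.5×29)×6 = 1398 mm²; tension across gage: (93 − 1×29)×6 = 384 mm². R_n = min(0.6×450×1398, 0.6×345×2268) + 1.0×450×384 = min(377.46, 469.48) + 172.8 = 550.26 kN. φR_n = 0.75 × 550.26 = 412.7 kN.
Governing: min(1909.5, 590.5, 456.4, 412.7) = 412.7 kN → block shear.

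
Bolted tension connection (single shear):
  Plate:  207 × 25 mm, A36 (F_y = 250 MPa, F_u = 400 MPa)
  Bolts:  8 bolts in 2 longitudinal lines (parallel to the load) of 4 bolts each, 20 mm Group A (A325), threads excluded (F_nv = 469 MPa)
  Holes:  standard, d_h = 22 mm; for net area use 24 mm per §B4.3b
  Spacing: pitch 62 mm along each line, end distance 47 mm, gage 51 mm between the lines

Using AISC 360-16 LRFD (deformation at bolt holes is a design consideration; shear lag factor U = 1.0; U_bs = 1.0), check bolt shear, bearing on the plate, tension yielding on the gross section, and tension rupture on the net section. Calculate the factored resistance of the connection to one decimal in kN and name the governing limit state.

Bolt shear: A_b = π(20)²/4 = 314.16 mm². φR_n = 0.75 × 469 × 314.16 × 8 × 1 = 884.0 kN.
Bearing (25 mm plate, F_u = 400 MPa): end bolts L_c = 47 − 22/2 = 36, R_n = min(1.2×36×25×400, 2.4×20×25×400) = 432 kN/bolt; interior L_c = 62 − 22 = 40, R_n = 480 kN/bolt. φR_n = 0.75 × (2×432 + 6×480) = 2808.0 kN.
Tension yield (gross): A_g = 207×25 = 5175 mm². φR_n = 0.90 × 250 × 5175 = 1164.4 kN.
Tension rupture (net): A_n = (207 − 2×24)×25 = 3975 mm² (U = 1.0, A_e = A_n). φR_n = 0.75 × 400 × 3975 = 1192.5 kN.
Governing: min(884.0, 2808.0, 1164.4, 1192.5) = 884.0 kN → bolt shear.

884.0 kN (bolt shear governs)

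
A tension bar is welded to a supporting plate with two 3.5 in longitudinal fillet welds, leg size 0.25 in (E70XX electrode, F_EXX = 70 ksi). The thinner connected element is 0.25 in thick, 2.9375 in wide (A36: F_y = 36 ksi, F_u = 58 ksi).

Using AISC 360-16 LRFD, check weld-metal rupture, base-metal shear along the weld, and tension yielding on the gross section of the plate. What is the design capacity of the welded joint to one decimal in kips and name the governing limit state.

23.8 kips (gross-section yield governs)

Weld metal: throat = 0.707×0.25 = 0.17675 in, L = 2×3.5 = 7 in. φR_n = 0.75 × 0.6 × 70 × 0.17675 × 7 = 39.0 kips.
Base metal shear (0.25 in plate): yield φR_n = 1.0×0.6×36×0.25×7 = 37.8 kips; rupture φR_n = 0.75×0.6×58×0.25×7 = 45.7 kips; take 37.8 kips (yield).
Tension yield (gross): A_g = 2.9375×0.25 = 0.73438 in². φR_n = 0.90 × 36 × 0.73438 = 23.8 kips.
Governing: min(39.0, 37.8, 23.8) = 23.8 kips → gross-section yield.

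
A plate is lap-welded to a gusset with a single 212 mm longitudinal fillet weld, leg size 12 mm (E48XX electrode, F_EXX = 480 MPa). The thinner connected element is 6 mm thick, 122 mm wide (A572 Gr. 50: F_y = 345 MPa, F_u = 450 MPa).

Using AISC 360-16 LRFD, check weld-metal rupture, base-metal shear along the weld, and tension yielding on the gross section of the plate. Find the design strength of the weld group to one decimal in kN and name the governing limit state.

227.3 kN (gross-section yield governs)

Weld metal: throat = 0.707×12 = 8.484 mm, L = 212 mm. φR_n = 0.75 × 0.6 × 480 × 8.484 × 212 = 388.5 kN.
Base metal shear (6 mm plate): yield φR_n = 1.0×0.6×345×6×212 = 263.3 kN; rupture φR_n = 0.75×0.6×450×6×212 = 257.6 kN; take 257.6 kN (rupture).
Tension yield (gross): A_g = 122×6 = 732 mm². φR_n = 0.90 × 345 × 732 = 227.3 kN.
Governing: min(388.5, 257.6, 227.3) = 227.3 kN → gross-section yield.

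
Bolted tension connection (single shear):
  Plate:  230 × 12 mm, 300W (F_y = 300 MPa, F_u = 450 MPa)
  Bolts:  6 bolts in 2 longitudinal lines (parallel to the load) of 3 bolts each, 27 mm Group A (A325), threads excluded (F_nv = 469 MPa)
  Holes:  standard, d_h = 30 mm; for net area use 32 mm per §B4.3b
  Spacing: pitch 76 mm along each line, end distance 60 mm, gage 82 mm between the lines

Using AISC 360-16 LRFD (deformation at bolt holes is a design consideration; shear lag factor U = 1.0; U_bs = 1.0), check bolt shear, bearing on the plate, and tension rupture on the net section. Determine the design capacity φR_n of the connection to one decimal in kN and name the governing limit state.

Bolt shear: A_b = π(27)²/4 = 572.56 mm². φR_n = 0.75 × 469 × 572.56 × 6 × 1 = 1208.4 kN.
Bearing (12 mm plate, F_u = 450 MPa): end bolts L_c = 60 − 30/2 = 45, R_n = min(1.2×45×12×450, 2.4×27×12×450) = 291.6 kN/bolt; interior L_c = 76 − 30 = 46, R_n = 298.08 kN/bolt. φR_n = 0.75 × (2×291.6 + 4×298.08) = 1331.6 kN.
Tension rupture (net): A_n = (230 − 2×32)×12 = 1992 mm² (U = 1.0, A_e = A_n). φR_n = 0.75 × 450 × 1992 = 672.3 kN.
Governing: min(1208.4, 1331.6, 672.3) = 672.3 kN → net-section rupture.

672.3 kN (net-section rupture governs)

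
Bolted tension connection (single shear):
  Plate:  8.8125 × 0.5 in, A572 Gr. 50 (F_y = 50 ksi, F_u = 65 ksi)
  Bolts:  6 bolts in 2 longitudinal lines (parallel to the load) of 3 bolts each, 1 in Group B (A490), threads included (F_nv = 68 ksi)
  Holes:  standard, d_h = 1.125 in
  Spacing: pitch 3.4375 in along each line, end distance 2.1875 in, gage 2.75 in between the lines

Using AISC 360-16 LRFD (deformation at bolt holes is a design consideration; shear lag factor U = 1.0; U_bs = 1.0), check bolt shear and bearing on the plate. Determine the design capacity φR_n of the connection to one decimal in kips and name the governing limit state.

Bolt shear: A_b = π(1)²/4 = 0.7854 in². φR_n = 0.75 × 68 × 0.7854 × 6 × 1 = 240.3 kips.
Bearing (0.5 in plate, F_u = 65 ksi): end bolts L_c = 2.1875 − 1.125/2 = 1.625, R_n = min(1.2×1.625×0.5×65, 2.4×1×0.5×65) = 63.375 kips/bolt; interior L_c = 3.4375 − 1.125 = 2.3125, R_n = 78 kips/bolt. φR_n = 0.75 × (2×63.375 + 4×78) = 329.1 kips.
Governing: min(240.3, 329.1) = 240.3 kips → bolt shear.

240.3 kips (bolt shear governs)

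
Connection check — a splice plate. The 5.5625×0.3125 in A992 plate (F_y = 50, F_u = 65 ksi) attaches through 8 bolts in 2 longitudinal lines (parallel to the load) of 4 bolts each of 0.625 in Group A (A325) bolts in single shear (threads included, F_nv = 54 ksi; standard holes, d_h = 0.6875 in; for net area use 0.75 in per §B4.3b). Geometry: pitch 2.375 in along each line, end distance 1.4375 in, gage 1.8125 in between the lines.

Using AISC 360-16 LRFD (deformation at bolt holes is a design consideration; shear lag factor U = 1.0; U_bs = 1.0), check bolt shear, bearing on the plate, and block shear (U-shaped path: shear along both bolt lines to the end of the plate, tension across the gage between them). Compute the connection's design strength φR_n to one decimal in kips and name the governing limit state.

Bolt shear: A_b = π(0.625)²/4 = 0.3068 in². φR_n = 0.75 × 54 × 0.3068 × 8 × 1 = 99.4 kips.
Bearing (0.3125 in plate, F_u = 65 ksi): end bolts L_c = 1.4375 − 0.6875/2 = 1.09375, R_n = min(1.2×1.09375×0.3125×65, 2.4×0.625×0.3125×65) = 26.66 kips/bolt; interior L_c = 2.375 − 0.6875 = 1.6875, R_n = 30.469 kips/bolt. φR_n = 0.75 × (2×26.66 + 6×30.469) = 177.1 kips.
Block shear: shear path 2×[1.4375+3×2.375] = 2×8.5625 in, A_gv = 5.3516, A_nv = 2×(8.5625 − 3.5×0.75)×0.3125 = 3.7109 in²; tension across gage: (1.8125 − 1×0.75)×0.3125 = 0.33203 in². R_n = min(0.6×65×3.7109, 0.6×50×5.3516) + 1.0×65×0.33203 = min(144.73, 160.55) + 21.582 = 166.31 kips. φR_n = 0.75 × 166.31 = 124.7 kips.
Governing: min(99.4, 177.1, 124.7) = 99.4 kips → bolt shear.

99.4 kips (bolt shear governs)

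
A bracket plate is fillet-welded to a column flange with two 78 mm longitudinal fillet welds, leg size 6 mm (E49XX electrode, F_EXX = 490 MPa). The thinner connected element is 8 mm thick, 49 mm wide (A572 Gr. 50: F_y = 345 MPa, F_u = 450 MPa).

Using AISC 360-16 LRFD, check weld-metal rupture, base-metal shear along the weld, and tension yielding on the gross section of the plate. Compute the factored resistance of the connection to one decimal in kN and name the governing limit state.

121.7 kN (gross-section yield governs)

Weld metal: throat = 0.707×6 = 4.242 mm, L = 2×78 = 156 mm. φR_n = 0.75 × 0.6 × 490 × 4.242 × 156 = 145.9 kN.
Base metal shear (8 mm plate): yield φR_n = 1.0×0.6×345×8×156 = 258.3 kN; rupture φR_n = 0.75×0.6×450×8×156 = 252.7 kN; take 252.7 kN (rupture).
Tension yield (gross): A_g = 49×8 = 392 mm². φR_n = 0.90 × 345 × 392 = 121.7 kN.
Governing: min(145.9, 252.7, 121.7) = 121.7 kN → gross-section yield.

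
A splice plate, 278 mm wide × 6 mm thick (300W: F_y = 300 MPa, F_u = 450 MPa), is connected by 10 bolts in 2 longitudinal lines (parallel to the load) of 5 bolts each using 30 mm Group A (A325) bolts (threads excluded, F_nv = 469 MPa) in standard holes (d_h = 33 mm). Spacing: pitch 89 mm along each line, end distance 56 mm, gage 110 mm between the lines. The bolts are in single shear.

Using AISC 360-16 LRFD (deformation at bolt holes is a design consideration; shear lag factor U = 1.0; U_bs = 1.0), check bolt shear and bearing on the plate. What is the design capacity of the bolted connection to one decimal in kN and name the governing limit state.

Bolt shear: A_b = π(30)²/4 = 706.86 mm². φR_n = 0.75 × 469 × 706.86 × 10 × 1 = 2486.4 kN.
Bearing (6 mm plate, F_u = 450 MPa): end bolts L_c = 56 − 33/2 = 39.5, R_n = min(1.2×39.5×6×450, 2.4×30×6×450) = 127.98 kN/bolt; interior L_c = 89 − 33 = 56, R_n = 181.44 kN/bolt. φR_n = 0.75 × (2×127.98 + 8×181.44) = 1280.6 kN.
Governing: min(2486.4, 1280.6) = 1280.6 kN → bearing.

1280.6 kN (bearing governs)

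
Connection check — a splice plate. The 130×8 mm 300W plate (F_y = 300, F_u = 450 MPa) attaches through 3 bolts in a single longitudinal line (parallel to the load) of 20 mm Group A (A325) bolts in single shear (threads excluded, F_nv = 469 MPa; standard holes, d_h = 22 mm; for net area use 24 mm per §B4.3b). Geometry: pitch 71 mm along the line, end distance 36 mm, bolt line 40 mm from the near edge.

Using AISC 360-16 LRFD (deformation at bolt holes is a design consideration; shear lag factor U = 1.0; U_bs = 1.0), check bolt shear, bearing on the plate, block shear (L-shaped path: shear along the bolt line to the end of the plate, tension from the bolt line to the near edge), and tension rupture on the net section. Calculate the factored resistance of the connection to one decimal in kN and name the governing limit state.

266.8 kN (block shear governs)

Bolt shear: A_b = π(20)²/4 = 314.16 mm². φR_n = 0.75 × 469 × 314.16 × 3 × 1 = 331.5 kN.
Bearing (8 mm plate, F_u = 450 MPa): end bolts L_c = 36 − 22/2 = 25, R_n = min(1.2×25×8×450, 2.4×20×8×450) = 108 kN/bolt; interior L_c = 71 − 22 = 49, R_n = 172.8 kN/bolt. φR_n = 0.75 × (1×108 + 2×172.8) = 340.2 kN.
Block shear: shear path 1×[36+2×71] = 1×178 mm, A_gv = 1424, A_nv = 1×(178 − 2.5×24)×8 = 944 mm²; tension to near edge: (40 − 0.5×24)×8 = 224 mm². R_n = min(0.6×450×944, 0.6×300×1424) + 1.0×450×224 = min(254.88, 256.32) + 100.8 = 355.68 kN. φR_n = 0.75 × 355.68 = 266.8 kN.
Tension rupture (net): A_n = (130 − 1×24)×8 = 848 mm² (U = 1.0, A_e = A_n). φR_n = 0.75 × 450 × 848 = 286.2 kN.
Governing: min(331.5, 340.2, 266.8, 286.2) = 266.8 kN → block shear.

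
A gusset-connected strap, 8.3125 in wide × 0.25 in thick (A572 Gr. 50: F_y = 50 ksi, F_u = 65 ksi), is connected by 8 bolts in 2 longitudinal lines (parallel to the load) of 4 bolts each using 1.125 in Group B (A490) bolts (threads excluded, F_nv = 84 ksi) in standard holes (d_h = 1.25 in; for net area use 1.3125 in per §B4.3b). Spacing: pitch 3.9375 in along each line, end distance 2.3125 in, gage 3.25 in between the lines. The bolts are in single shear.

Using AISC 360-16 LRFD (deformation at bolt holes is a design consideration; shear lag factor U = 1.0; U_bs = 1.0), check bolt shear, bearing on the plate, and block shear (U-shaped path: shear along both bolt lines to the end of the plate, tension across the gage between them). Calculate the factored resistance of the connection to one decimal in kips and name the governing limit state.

Bolt shear: A_b = π(1.125)²/4 = 0.99402 in². φR_n = 0.75 × 84 × 0.99402 × 8 × 1 = 501.0 kips.
Bearing (0.25 in plate, F_u = 65 ksi): end bolts L_c = 2.3125 − 1.25/2 = 1.6875, R_n = min(1.2×1.6875×0.25×65, 2.4×1.125×0.25×65) = 32.906 kips/bolt; interior L_c = 3.9375 − 1.25 = 2.6875, R_n = 43.875 kips/bolt. φR_n = 0.75 × (2×32.906 + 6×43.875) = 246.8 kips.
Block shear: shear path 2×[2.3125+3×3.9375] = 2×14.125 in, A_gv = 7.0625, A_nv = 2×(14.125 − 3.5×1.3125)×0.25 = 4.7656 in²; tension across gage: (3.25 − 1×1.3125)×0.25 = 0.48438 in². R_n = min(0.6×65×4.7656, 0.6×50×7.0625) + 1.0×65×0.48438 = min(185.86, 211.88) + 31.485 = 217.35 kips. φR_n = 0.75 × 217.35 = 163.0 kips.
Governing: min(501.0, 246.8, 163.0) = 163.0 kips → block shear.

163.0 kips (block shear governs)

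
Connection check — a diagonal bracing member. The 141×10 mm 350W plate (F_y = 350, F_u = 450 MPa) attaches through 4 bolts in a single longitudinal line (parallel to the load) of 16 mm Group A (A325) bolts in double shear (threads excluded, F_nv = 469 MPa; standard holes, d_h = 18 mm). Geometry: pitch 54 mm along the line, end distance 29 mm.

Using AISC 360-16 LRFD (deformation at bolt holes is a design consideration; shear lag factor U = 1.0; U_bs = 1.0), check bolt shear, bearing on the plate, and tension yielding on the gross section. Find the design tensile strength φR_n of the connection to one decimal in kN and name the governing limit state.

Bolt shear: A_b = π(16)²/4 = 201.06 mm². φR_n = 0.75 × 469 × 201.06 × 4 × 2 = 565.8 kN.
Bearing (10 mm plate, F_u = 450 MPa): end bolts L_c = 29 − 18/2 = 20, R_n = min(1.2×20×10×450, 2.4×16×10×450) = 108 kN/bolt; interior L_c = 54 − 18 = 36, R_n = 172.8 kN/bolt. φR_n = 0.75 × (1×108 + 3×172.8) = 469.8 kN.
Tension yield (gross): A_g = 141×10 = 1410 mm². φR_n = 0.90 × 350 × 1410 = 444.2 kN.
Governing: min(565.8, 469.8, 444.2) = 444.2 kN → gross-section yield.

444.2 kN (gross-section yield governs)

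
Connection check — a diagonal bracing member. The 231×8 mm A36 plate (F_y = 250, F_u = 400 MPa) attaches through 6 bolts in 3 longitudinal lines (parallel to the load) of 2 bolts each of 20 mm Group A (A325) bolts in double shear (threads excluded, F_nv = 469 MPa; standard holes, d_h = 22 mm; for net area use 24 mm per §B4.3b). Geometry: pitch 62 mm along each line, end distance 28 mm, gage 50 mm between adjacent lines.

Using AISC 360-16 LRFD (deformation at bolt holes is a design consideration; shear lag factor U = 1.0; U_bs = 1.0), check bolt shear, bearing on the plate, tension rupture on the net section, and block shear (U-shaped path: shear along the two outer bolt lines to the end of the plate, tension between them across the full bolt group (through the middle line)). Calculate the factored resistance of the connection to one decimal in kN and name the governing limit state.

280.3 kN (block shear governs)

Bolt shear: A_b = π(20)²/4 = 314.16 mm². φR_n = 0.75 × 469 × 314.16 × 6 × 2 = 1326.1 kN.
Bearing (8 mm plate, F_u = 400 MPa): end bolts L_c = 28 − 22/2 = 17, R_n = min(1.2×17×8×400, 2.4×20×8×400) = 65.28 kN/bolt; interior L_c = 62 − 22 = 40, R_n = 153.6 kN/bolt. φR_n = 0.75 × (3×65.28 + 3×153.6) = 492.5 kN.
Tension rupture (net): A_n = (231 − 3×24)×8 = 1272 mm² (U = 1.0, A_e = A_n). φR_n = 0.75 × 400 × 1272 = 381.6 kN.
Block shear: shear path 2×[28+1×62] = 2×90 mm, A_gv = 1440, A_nv = 2×(90 − 1.5×24)×8 = 864 mm²; tension across gage: (100 − 2×24)×8 = 416 mm². R_n = min(0.6×400×864, 0.6×250×1440) + 1.0×400×416 = min(207.36, 216) + 166.4 = 373.76 kN. φR_n = 0.75 × 373.76 = 280.3 kN.
Governing: min(1326.1, 492.5, 381.6, 280.3) = 280.3 kN → block shear.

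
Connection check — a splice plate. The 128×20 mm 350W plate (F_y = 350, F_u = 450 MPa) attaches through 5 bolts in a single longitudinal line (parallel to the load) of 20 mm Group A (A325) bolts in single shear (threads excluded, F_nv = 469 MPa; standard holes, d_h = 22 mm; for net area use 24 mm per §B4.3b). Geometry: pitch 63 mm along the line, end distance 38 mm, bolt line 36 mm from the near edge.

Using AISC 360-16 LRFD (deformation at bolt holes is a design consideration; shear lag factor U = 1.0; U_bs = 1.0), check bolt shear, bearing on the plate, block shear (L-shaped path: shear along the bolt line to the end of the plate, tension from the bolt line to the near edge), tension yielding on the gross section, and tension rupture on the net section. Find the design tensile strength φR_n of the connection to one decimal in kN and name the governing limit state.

552.5 kN (bolt shear governs)

Bolt shear: A_b = π(20)²/4 = 314.16 mm². φR_n = 0.75 × 469 × 314.16 × 5 × 1 = 552.5 kN.
Bearing (20 mm plate, F_u = 450 MPa): end bolts L_c = 38 − 22/2 = 27, R_n = min(1.2×27×20×450, 2.4×20×20×450) = 291.6 kN/bolt; interior L_c = 63 − 22 = 41, R_n = 432 kN/bolt. φR_n = 0.75 × (1×291.6 + 4×432) = 1514.7 kN.
Block shear: shear path 1×[38+4×63] = 1×290 mm, A_gv = 5800, A_nv = 1×(290 − 4.5×24)×20 = 3640 mm²; tension to near edge: (36 − 0.5×24)×20 = 480 mm². R_n = min(0.6×450×3640, 0.6×350×5800) + 1.0×450×480 = min(982.8, 1218) + 216 = 1198.8 kN. φR_n = 0.75 × 1198.8 = 899.1 kN.
Tension yield (gross): A_g = 128×20 = 2560 mm². φR_n = 0.90 × 350 × 2560 = 806.4 kN.
Tension rupture (net): A_n = (128 − 1×24)×20 = 2080 mm² (U = 1.0, A_e = A_n). φR_n = 0.75 × 450 × 2080 = 702.0 kN.
Governing: min(552.5, 1514.7, 899.1, 806.4, 702.0) = 552.5 kN → bolt shear.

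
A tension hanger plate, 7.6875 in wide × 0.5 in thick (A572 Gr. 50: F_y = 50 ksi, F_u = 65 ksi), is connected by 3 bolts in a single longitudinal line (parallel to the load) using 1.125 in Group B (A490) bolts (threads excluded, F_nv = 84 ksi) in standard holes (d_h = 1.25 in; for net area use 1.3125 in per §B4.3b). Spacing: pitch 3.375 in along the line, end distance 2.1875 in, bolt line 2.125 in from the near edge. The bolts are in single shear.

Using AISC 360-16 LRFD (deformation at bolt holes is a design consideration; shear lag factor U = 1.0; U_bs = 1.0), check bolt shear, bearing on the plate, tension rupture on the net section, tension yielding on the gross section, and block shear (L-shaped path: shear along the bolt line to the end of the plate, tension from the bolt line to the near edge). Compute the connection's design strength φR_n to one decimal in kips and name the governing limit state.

118.5 kips (block shear governs)

Bolt shear: A_b = π(1.125)²/4 = 0.99402 in². φR_n = 0.75 × 84 × 0.99402 × 3 × 1 = 187.9 kips.
Bearing (0.5 in plate, F_u = 65 ksi): end bolts L_c = 2.1875 − 1.25/2 = 1.5625, R_n = min(1.2×1.5625×0.5×65, 2.4×1.125×0.5×65) = 60.938 kips/bolt; interior L_c = 3.375 − 1.25 = 2.125, R_n = 82.875 kips/bolt. φR_n = 0.75 × (1×60.938 + 2×82.875) = 170.0 kips.
Tension rupture (net): A_n = (7.6875 − 1×1.3125)×0.5 = 3.1875 in² (U = 1.0, A_e = A_n). φR_n = 0.75 × 65 × 3.1875 = 155.4 kips.
Tension yield (gross): A_g = 7.6875×0.5 = 3.8438 in². φR_n = 0.90 × 50 × 3.8438 = 173.0 kips.
Block shear: shear path 1×[2.1875+2×3.375] = 1×8.9375 in, A_gv = 4.4688, A_nv = 1×(8.9375 − 2.5×1.3125)×0.5 = 2.8281 in²; tension to near edge: (2.125 − 0.5×1.3125)×0.5 = 0.73438 in². R_n = min(0.6×65×2.8281, 0.6×50×4.4688) + 1.0×65×0.73438 = min(110.3, 134.06) + 47.735 = 158.04 kips. φR_n = 0.75 × 158.04 = 118.5 kips.
Governing: min(187.9, 170.0, 155.4, 173.0, 118.5) = 118.5 kips → block shear.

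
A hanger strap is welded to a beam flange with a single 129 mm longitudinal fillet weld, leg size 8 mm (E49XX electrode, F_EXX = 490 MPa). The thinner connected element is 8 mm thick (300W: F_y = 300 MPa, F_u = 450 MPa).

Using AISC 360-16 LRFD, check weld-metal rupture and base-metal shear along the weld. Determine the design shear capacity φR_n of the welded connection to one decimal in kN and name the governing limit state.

160.9 kN (weld metal governs)

Weld metal: throat = 0.707×8 = 5.656 mm, L = 129 mm. φR_n = 0.75 × 0.6 × 490 × 5.656 × 129 = 160.9 kN.
Base metal shear (8 mm plate): yield φR_n = 1.0×0.6×300×8×129 = 185.8 kN; rupture φR_n = 0.75×0.6×450×8×129 = 209.0 kN; take 185.8 kN (yield).
Governing: min(160.9, 185.8) = 160.9 kN → weld metal.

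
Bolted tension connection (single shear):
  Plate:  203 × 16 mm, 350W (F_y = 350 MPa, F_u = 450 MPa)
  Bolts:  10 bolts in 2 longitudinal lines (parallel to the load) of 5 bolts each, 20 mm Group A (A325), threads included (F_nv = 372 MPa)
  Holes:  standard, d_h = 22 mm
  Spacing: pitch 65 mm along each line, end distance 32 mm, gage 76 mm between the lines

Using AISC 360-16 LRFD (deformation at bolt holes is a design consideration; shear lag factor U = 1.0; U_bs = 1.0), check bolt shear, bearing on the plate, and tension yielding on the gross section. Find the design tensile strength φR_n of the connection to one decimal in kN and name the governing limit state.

876.5 kN (bolt shear governs)

Bolt shear: A_b = π(20)²/4 = 314.16 mm². φR_n = 0.75 × 372 × 314.16 × 10 × 1 = 876.5 kN.
Bearing (16 mm plate, F_u = 450 MPa): end bolts L_c = 32 − 22/2 = 21, R_n = min(1.2×21×16×450, 2.4×20×16×450) = 181.44 kN/bolt; interior L_c = 65 − 22 = 43, R_n = 345.6 kN/bolt. φR_n = 0.75 × (2×181.44 + 8×345.6) = 2345.8 kN.
Tension yield (gross): A_g = 203×16 = 3248 mm². φR_n = 0.90 × 350 × 3248 = 1023.1 kN.
Governing: min(876.5, 2345.8, 1023.1) = 876.5 kN → bolt shear.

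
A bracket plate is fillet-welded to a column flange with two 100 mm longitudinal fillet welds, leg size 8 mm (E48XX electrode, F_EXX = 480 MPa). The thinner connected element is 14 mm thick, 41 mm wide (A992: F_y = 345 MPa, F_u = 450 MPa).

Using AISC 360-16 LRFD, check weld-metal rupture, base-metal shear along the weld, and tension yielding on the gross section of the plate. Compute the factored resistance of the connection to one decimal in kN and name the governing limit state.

178.2 kN (gross-section yield governs)

Weld metal: throat = 0.707×8 = 5.656 mm, L = 2×100 = 200 mm. φR_n = 0.75 × 0.6 × 480 × 5.656 × 200 = 244.3 kN.
Base metal shear (14 mm plate): yield φR_n = 1.0×0.6×345×14×200 = 579.6 kN; rupture φR_n = 0.75×0.6×450×14×200 = 567.0 kN; take 567.0 kN (rupture).
Tension yield (gross): A_g = 41×14 = 574 mm². φR_n = 0.90 × 345 × 574 = 178.2 kN.
Governing: min(244.3, 567.0, 178.2) = 178.2 kN → gross-section yield.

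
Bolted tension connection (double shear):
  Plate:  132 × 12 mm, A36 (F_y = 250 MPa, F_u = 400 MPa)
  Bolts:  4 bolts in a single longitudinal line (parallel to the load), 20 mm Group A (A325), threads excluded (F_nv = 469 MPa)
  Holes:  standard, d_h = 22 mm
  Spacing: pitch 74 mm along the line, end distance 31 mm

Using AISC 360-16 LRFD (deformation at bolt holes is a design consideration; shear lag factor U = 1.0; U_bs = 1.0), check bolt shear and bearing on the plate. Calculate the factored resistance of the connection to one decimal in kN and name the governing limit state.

604.8 kN (bearing governs)

Bolt shear: A_b = π(20)²/4 = 314.16 mm². φR_n = 0.75 × 469 × 314.16 × 4 × 2 = 884.0 kN.
Bearing (12 mm plate, F_u = 400 MPa): end bolts L_c = 31 − 22/2 = 20, R_n = min(1.2×20×12×400, 2.4×20×12×400) = 115.2 kN/bolt; interior L_c = 74 − 22 = 52, R_n = 230.4 kN/bolt. φR_n = 0.75 × (1×115.2 + 3×230.4) = 604.8 kN.
Governing: min(884.0, 604.8) = 604.8 kN → bearing.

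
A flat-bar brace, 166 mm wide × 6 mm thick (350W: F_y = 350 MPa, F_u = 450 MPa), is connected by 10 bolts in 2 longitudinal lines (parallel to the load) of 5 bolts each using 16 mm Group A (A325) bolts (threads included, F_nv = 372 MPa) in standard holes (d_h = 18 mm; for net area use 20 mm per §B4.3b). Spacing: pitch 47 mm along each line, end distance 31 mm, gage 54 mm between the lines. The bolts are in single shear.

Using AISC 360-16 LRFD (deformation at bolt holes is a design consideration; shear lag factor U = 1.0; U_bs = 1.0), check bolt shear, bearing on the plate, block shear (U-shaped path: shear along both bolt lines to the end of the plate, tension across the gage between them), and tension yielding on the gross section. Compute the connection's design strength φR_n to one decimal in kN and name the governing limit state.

Bolt shear: A_b = π(16)²/4 = 201.06 mm². φR_n = 0.75 × 372 × 201.06 × 10 × 1 = 561.0 kN.
Bearing (6 mm plate, F_u = 450 MPa): end bolts L_c = 31 − 18/2 = 22, R_n = min(1.2×22×6×450, 2.4×16×6×450) = 71.28 kN/bolt; interior L_c = 47 − 18 = 29, R_n = 93.96 kN/bolt. φR_n = 0.75 × (2×71.28 + 8×93.96) = 670.7 kN.
Block shear: shear path 2×[31+4×47] = 2×219 mm, A_gv = 2628, A_nv = 2×(219 − 4.5×20)×6 = 1548 mm²; tension across gage: (54 − 1×20)×6 = 204 mm². R_n = min(0.6×450×1548, 0.6×350×2628) + 1.0×450×204 = min(417.96, 551.88) + 91.8 = 509.76 kN. φR_n = 0.75 × 509.76 = 382.3 kN.
Tension yield (gross): A_g = 166×6 = 996 mm². φR_n = 0.90 × 350 × 996 = 313.7 kN.
Governing: min(561.0, 670.7, 382.3, 313.7) = 313.7 kN → gross-section yield.

313.7 kN (gross-section yield governs)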